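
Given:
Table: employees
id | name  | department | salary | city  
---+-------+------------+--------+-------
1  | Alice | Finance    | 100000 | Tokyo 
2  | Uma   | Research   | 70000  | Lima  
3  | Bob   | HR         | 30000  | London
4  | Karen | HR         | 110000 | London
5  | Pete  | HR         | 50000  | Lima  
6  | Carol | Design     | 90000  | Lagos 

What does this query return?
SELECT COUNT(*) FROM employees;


COUNT(*) counts all rows

6


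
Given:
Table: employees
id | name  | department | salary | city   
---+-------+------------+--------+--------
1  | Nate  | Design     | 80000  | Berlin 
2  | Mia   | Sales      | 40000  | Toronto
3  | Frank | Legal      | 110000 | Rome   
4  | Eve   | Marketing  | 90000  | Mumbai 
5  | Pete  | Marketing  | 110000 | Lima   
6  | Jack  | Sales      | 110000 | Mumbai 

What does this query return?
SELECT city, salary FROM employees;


Projecting columns: city, salary

6 rows:
Berlin, 80000
Toronto, 40000
Rome, 110000
Mumbai, 90000
Lima, 110000
Mumbai, 110000


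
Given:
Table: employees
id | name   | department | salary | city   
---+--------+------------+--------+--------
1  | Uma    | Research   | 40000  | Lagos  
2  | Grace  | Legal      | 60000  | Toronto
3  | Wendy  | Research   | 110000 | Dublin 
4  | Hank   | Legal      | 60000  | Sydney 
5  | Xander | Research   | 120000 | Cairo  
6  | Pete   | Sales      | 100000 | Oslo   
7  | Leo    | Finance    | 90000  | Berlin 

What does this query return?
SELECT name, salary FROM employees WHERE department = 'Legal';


Filtering: department = 'Legal'
Matching rows: 2

2 rows:
Grace, 60000
Hank, 60000


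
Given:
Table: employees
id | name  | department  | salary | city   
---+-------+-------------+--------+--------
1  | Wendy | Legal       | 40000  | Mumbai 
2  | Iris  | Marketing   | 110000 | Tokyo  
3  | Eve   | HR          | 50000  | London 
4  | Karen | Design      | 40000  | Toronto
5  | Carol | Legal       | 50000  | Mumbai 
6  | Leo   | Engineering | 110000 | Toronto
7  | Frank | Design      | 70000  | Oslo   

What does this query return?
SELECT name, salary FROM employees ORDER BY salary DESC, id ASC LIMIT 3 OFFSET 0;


Sort by salary DESC (id ASC tiebreak), then skip 0 and take 3
Rows 1 through 3

3 rows:
Iris, 110000
Leo, 110000
Frank, 70000


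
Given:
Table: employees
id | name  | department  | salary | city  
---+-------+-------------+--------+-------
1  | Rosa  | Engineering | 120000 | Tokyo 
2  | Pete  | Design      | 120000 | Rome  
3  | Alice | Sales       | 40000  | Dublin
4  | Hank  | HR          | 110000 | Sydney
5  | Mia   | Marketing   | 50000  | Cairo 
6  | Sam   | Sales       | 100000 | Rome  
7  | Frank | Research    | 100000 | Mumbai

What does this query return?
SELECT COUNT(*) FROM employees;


COUNT(*) counts all rows

7


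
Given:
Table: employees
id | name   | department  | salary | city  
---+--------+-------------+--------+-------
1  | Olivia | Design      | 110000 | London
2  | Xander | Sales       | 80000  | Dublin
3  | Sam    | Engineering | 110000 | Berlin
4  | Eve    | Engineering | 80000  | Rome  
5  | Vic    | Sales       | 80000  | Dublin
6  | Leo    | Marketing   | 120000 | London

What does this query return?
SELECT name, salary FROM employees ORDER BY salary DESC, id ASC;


Sorting by salary DESC, then id ASC for ties

6 rows:
Leo, 120000
Olivia, 110000
Sam, 110000
Xander, 80000
Eve, 80000
Vic, 80000


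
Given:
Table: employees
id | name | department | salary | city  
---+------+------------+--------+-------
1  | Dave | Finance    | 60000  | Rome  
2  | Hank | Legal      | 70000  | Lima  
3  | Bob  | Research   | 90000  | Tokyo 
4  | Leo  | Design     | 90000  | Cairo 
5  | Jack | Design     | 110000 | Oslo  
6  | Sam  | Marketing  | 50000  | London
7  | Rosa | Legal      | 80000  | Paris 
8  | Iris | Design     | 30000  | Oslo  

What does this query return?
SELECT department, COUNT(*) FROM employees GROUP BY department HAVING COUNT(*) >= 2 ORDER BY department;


Groups with count >= 2:
  Design: 3 -> PASS
  Legal: 2 -> PASS
  Finance: 1 -> filtered out
  Marketing: 1 -> filtered out
  Research: 1 -> filtered out


2 groups:
Design, 3
Legal, 2


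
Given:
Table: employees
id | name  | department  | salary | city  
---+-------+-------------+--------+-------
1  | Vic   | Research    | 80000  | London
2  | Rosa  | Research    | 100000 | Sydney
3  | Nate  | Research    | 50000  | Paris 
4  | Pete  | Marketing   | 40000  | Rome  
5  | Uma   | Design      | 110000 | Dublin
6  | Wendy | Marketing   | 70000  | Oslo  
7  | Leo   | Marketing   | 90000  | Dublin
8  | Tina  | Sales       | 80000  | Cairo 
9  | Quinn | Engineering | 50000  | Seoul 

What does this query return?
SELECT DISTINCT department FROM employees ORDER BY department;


All 'department' values (row order): Research, Research, Research, Marketing, Design, Marketing, Marketing, Sales, Engineering
Removing duplicates leaves 5 unique value(s).

5 values:
Design
Engineering
Marketing
Research
Sales


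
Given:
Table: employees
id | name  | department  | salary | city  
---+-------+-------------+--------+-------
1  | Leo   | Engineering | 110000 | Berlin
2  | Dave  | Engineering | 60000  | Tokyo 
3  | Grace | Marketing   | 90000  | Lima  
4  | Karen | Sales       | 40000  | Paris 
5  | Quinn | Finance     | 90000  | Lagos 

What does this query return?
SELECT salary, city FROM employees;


Projecting columns: salary, city

5 rows:
110000, Berlin
60000, Tokyo
90000, Lima
40000, Paris
90000, Lagos


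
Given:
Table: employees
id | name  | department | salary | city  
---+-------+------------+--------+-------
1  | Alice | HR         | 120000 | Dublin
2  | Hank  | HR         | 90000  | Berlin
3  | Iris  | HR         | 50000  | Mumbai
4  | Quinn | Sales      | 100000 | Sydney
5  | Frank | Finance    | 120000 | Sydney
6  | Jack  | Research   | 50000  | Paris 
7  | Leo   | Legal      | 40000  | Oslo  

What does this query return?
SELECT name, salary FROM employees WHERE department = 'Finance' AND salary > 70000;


Filtering: department = 'Finance' AND salary > 70000
Matching: 1 rows

1 rows:
Frank, 120000


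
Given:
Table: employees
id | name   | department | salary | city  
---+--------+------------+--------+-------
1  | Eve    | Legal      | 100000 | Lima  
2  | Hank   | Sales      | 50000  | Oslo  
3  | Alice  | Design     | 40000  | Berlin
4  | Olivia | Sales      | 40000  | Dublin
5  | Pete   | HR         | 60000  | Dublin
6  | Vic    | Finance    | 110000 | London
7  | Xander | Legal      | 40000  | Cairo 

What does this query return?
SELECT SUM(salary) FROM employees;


SUM(salary) = 100000 + 50000 + 40000 + 40000 + 60000 + 110000 + 40000 = 440000

440000


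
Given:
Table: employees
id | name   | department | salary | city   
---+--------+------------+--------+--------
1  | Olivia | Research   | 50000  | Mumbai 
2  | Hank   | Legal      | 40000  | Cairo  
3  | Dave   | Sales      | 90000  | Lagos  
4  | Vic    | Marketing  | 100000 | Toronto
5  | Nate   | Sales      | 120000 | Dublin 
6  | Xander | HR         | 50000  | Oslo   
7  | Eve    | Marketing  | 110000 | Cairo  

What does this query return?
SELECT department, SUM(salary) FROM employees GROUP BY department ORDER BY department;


Summing salary within each department:
  HR: 50000 = 50000
  Legal: 40000 = 40000
  Marketing: 100000 + 110000 = 210000
  Research: 50000 = 50000
  Sales: 90000 + 120000 = 210000


5 groups:
HR, 50000
Legal, 40000
Marketing, 210000
Research, 50000
Sales, 210000


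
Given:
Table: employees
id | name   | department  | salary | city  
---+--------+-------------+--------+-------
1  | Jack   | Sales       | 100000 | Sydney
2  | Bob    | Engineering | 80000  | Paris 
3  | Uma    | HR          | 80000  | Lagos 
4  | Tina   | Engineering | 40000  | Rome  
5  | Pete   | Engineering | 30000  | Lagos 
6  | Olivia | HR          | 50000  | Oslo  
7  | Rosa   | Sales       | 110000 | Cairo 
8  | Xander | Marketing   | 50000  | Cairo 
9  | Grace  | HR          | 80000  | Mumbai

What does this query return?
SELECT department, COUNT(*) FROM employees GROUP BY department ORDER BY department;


Assigning each row to its department group:
  Jack -> Sales
  Bob -> Engineering
  Uma -> HR
  Tina -> Engineering
  Pete -> Engineering
  Olivia -> HR
  Rosa -> Sales
  Xander -> Marketing
  Grace -> HR


4 groups:
Engineering, 3
HR, 3
Marketing, 1
Sales, 2


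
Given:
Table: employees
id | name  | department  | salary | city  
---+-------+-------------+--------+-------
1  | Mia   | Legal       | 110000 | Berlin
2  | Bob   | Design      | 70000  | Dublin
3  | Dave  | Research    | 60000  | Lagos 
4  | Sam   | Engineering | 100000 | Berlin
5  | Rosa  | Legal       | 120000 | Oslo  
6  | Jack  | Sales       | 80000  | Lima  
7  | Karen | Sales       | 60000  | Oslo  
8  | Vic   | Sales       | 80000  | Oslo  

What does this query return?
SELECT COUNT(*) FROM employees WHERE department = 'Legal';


Counting rows where department = 'Legal'
  Mia -> MATCH
  Rosa -> MATCH


2


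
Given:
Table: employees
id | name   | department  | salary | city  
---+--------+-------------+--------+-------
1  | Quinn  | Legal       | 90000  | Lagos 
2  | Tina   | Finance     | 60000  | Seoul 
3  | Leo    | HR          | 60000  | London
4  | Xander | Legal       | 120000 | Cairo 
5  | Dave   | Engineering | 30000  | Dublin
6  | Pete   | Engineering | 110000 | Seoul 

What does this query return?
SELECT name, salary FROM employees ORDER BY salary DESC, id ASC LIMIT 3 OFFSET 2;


Sort by salary DESC (id ASC tiebreak), then skip 2 and take 3
Rows 3 through 5

3 rows:
Quinn, 90000
Tina, 60000
Leo, 60000


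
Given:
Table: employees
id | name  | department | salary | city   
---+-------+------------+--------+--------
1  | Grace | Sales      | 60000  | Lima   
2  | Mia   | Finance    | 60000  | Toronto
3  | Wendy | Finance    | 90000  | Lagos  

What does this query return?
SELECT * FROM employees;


SELECT * returns all 3 rows with all columns

3 rows:
1, Grace, Sales, 60000, Lima
2, Mia, Finance, 60000, Toronto
3, Wendy, Finance, 90000, Lagos


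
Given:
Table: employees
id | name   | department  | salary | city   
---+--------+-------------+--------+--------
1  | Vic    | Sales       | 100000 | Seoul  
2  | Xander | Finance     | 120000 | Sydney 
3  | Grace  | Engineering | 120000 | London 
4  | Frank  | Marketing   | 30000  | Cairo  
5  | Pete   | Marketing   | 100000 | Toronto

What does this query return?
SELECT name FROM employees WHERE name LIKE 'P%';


LIKE 'P%' matches names starting with 'P'
Matching: 1

1 rows:
Pete


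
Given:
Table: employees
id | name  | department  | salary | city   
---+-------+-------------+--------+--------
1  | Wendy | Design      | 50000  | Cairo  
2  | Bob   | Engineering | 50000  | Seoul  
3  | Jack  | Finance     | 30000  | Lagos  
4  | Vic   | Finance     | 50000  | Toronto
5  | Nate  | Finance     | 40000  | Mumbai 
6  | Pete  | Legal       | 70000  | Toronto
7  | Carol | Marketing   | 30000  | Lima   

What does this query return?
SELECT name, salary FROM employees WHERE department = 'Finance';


Filtering: department = 'Finance'
Matching rows: 3

3 rows:
Jack, 30000
Vic, 50000
Nate, 40000


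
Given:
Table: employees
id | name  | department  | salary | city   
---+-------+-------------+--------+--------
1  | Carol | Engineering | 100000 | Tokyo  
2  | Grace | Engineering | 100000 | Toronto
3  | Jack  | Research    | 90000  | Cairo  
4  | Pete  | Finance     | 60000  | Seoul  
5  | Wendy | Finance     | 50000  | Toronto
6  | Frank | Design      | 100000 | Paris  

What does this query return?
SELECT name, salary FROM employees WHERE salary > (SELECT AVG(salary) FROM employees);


Subquery: AVG(salary) = 83333.33
Filtering: salary > 83333.33
  Carol (100000) -> MATCH
  Grace (100000) -> MATCH
  Jack (90000) -> MATCH
  Frank (100000) -> MATCH


4 rows:
Carol, 100000
Grace, 100000
Jack, 90000
Frank, 100000


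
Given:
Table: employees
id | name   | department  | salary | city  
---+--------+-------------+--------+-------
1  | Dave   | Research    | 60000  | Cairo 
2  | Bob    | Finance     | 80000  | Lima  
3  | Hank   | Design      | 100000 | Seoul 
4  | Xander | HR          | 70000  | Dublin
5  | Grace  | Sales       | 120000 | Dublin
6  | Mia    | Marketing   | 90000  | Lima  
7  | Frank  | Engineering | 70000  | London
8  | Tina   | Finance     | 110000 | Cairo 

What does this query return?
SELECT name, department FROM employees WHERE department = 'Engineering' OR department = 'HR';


Filtering: department = 'Engineering' OR 'HR'
Matching: 2 rows

2 rows:
Xander, HR
Frank, Engineering


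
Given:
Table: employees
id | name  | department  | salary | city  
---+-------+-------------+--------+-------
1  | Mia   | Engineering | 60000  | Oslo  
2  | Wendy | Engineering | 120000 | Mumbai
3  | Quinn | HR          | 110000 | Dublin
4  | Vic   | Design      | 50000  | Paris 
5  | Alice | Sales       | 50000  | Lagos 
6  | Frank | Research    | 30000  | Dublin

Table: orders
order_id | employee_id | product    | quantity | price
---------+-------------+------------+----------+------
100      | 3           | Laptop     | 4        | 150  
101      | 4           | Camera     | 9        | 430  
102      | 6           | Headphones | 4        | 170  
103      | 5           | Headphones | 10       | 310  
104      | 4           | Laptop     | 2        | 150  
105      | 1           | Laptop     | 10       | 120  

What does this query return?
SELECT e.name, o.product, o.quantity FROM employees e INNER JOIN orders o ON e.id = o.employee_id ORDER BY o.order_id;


Joining employees.id = orders.employee_id:
  employee Quinn (id=3) -> order Laptop
  employee Vic (id=4) -> order Camera
  employee Frank (id=6) -> order Headphones
  employee Alice (id=5) -> order Headphones
  employee Vic (id=4) -> order Laptop
  employee Mia (id=1) -> order Laptop


6 rows:
Quinn, Laptop, 4
Vic, Camera, 9
Frank, Headphones, 4
Alice, Headphones, 10
Vic, Laptop, 2
Mia, Laptop, 10


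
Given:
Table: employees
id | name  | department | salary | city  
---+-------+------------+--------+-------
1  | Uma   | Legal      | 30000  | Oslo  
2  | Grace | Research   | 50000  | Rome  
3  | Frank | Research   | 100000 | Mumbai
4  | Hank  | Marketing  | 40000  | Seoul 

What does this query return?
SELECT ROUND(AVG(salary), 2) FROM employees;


SUM(salary) = 220000
COUNT = 4
ROUND(AVG, 2) = ROUND(220000 / 4, 2) = 55000.0

55000.0


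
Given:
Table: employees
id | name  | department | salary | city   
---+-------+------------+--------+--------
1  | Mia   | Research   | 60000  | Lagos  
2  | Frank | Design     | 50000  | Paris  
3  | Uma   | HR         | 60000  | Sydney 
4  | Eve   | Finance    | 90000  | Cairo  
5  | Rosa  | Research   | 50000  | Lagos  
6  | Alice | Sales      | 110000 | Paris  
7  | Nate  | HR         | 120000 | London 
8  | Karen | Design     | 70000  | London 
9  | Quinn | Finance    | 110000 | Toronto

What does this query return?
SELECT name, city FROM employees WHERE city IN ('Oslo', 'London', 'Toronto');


Filtering: city IN ('Oslo', 'London', 'Toronto')
Matching: 3 rows

3 rows:
Nate, London
Karen, London
Quinn, Toronto


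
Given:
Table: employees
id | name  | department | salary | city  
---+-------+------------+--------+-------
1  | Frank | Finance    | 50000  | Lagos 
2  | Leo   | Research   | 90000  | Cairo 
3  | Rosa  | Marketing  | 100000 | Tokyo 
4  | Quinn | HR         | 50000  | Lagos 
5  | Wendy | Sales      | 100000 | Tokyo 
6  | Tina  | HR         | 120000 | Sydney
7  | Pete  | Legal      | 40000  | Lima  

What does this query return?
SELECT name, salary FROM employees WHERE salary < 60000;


Filtering: salary < 60000
Matching: 3 rows

3 rows:
Frank, 50000
Quinn, 50000
Pete, 40000


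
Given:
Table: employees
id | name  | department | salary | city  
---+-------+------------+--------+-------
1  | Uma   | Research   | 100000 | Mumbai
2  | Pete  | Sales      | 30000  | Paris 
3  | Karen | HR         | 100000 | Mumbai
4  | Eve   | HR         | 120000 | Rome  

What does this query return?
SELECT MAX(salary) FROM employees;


Salaries: 100000, 30000, 100000, 120000
MAX = 120000

120000


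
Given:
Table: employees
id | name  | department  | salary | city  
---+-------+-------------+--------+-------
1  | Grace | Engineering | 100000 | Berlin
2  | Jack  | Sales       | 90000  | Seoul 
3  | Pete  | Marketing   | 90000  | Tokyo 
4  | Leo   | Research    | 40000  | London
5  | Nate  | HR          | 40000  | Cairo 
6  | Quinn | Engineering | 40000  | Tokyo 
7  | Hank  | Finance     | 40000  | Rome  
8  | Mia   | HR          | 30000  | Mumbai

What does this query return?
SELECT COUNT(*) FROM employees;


COUNT(*) counts all rows

8


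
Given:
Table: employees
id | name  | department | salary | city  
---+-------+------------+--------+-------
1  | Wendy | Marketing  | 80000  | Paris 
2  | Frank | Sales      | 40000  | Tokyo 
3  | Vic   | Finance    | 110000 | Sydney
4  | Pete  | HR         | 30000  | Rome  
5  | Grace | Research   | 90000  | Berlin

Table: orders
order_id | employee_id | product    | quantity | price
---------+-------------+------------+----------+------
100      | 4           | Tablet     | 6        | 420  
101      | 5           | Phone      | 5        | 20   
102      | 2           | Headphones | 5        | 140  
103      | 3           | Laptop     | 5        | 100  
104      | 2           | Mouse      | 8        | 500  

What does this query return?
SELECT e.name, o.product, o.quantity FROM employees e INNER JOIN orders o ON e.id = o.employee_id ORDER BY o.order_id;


Joining employees.id = orders.employee_id:
  employee Pete (id=4) -> order Tablet
  employee Grace (id=5) -> order Phone
  employee Frank (id=2) -> order Headphones
  employee Vic (id=3) -> order Laptop
  employee Frank (id=2) -> order Mouse


5 rows:
Pete, Tablet, 6
Grace, Phone, 5
Frank, Headphones, 5
Vic, Laptop, 5
Frank, Mouse, 8


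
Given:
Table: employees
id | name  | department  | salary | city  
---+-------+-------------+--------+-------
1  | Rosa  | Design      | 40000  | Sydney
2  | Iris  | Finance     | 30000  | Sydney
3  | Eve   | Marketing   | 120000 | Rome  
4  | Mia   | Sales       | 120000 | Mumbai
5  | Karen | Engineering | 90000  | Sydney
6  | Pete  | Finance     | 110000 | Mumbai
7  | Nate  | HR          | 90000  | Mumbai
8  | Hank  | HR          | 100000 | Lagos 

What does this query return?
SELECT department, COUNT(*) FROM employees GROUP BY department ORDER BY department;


Assigning each row to its department group:
  Rosa -> Design
  Iris -> Finance
  Eve -> Marketing
  Mia -> Sales
  Karen -> Engineering
  Pete -> Finance
  Nate -> HR
  Hank -> HR


6 groups:
Design, 1
Engineering, 1
Finance, 2
HR, 2
Marketing, 1
Sales, 1


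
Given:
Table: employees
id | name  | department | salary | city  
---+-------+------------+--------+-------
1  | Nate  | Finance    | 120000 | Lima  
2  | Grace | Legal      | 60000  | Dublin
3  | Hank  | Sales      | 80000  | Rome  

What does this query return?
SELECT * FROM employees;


SELECT * returns all 3 rows with all columns

3 rows:
1, Nate, Finance, 120000, Lima
2, Grace, Legal, 60000, Dublin
3, Hank, Sales, 80000, Rome


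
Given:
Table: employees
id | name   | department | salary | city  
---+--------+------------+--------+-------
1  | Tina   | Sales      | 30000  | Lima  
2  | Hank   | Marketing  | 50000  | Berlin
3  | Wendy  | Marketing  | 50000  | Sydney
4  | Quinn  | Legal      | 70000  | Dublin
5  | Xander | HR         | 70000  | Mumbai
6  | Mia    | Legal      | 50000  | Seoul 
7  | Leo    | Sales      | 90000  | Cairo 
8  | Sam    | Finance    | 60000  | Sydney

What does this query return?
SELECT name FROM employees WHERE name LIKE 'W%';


LIKE 'W%' matches names starting with 'W'
Matching: 1

1 rows:
Wendy


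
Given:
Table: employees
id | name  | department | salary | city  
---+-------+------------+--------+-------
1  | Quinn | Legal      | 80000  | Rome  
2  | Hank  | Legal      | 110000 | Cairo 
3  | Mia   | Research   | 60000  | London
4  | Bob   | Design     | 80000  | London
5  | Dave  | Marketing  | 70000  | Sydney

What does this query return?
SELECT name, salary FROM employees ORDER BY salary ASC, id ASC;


Sorting by salary ASC, then id ASC for ties

5 rows:
Mia, 60000
Dave, 70000
Quinn, 80000
Bob, 80000
Hank, 110000


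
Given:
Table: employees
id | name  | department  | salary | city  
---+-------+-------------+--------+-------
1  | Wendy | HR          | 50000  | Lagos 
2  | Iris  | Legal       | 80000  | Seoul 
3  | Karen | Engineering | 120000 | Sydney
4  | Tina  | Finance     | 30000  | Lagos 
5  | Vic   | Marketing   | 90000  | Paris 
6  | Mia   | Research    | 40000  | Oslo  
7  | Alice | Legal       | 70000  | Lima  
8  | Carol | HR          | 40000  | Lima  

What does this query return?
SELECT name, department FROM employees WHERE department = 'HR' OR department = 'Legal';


Filtering: department = 'HR' OR 'Legal'
Matching: 4 rows

4 rows:
Wendy, HR
Iris, Legal
Alice, Legal
Carol, HR


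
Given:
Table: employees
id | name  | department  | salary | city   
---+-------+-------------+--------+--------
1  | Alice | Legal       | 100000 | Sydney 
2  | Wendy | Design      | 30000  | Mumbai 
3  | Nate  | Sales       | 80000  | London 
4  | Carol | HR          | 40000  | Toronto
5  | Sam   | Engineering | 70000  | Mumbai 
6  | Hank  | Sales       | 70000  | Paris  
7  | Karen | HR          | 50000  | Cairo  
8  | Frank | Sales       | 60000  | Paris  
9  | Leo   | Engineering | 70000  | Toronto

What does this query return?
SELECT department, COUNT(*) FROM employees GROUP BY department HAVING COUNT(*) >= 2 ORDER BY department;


Groups with count >= 2:
  Engineering: 2 -> PASS
  HR: 2 -> PASS
  Sales: 3 -> PASS
  Design: 1 -> filtered out
  Legal: 1 -> filtered out


3 groups:
Engineering, 2
HR, 2
Sales, 3


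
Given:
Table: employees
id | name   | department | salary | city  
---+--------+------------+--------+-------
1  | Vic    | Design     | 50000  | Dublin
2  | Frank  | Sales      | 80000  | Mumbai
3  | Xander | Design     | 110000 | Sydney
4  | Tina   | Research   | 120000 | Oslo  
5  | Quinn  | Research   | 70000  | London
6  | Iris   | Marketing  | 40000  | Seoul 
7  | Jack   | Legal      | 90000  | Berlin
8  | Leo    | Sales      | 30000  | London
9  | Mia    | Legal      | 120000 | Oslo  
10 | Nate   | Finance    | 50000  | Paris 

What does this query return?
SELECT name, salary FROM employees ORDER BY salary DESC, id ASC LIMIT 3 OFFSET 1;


Sort by salary DESC (id ASC tiebreak), then skip 1 and take 3
Rows 2 through 4

3 rows:
Mia, 120000
Xander, 110000
Jack, 90000


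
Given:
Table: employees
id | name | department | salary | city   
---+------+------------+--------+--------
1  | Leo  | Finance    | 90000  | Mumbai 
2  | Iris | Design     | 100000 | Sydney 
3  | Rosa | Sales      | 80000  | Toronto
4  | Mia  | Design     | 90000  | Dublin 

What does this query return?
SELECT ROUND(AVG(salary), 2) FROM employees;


SUM(salary) = 360000
COUNT = 4
ROUND(AVG, 2) = ROUND(360000 / 4, 2) = 90000.0

90000.0


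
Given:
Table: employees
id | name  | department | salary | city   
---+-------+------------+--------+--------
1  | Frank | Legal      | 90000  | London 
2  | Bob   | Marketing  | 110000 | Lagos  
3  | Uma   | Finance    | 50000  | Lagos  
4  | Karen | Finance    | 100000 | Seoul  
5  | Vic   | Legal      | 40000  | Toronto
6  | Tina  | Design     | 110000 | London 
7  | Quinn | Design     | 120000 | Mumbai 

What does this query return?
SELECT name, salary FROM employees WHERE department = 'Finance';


Filtering: department = 'Finance'
Matching rows: 2

2 rows:
Uma, 50000
Karen, 100000


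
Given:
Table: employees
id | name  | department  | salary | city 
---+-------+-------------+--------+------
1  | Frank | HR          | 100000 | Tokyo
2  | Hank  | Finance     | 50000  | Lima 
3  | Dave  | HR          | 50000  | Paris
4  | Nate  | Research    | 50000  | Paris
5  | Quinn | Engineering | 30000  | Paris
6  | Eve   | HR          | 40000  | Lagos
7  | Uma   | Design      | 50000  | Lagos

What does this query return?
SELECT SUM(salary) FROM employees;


SUM(salary) = 100000 + 50000 + 50000 + 50000 + 30000 + 40000 + 50000 = 370000

370000


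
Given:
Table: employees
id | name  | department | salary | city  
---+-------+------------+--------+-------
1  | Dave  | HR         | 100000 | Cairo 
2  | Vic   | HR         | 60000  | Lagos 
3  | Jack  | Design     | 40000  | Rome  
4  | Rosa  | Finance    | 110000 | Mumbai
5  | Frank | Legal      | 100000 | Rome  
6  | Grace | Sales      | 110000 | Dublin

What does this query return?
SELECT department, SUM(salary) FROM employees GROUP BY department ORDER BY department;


Summing salary within each department:
  Design: 40000 = 40000
  Finance: 110000 = 110000
  HR: 100000 + 60000 = 160000
  Legal: 100000 = 100000
  Sales: 110000 = 110000


5 groups:
Design, 40000
Finance, 110000
HR, 160000
Legal, 100000
Sales, 110000


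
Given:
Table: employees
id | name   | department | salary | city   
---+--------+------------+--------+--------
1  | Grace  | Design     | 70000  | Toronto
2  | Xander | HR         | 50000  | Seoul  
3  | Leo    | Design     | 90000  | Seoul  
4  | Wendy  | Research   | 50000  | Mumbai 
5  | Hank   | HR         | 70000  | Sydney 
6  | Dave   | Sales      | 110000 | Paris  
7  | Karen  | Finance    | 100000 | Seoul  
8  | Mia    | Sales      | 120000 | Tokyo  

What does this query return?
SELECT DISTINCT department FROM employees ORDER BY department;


All 'department' values (row order): Design, HR, Design, Research, HR, Sales, Finance, Sales
Removing duplicates leaves 5 unique value(s).

5 values:
Design
Finance
HR
Research
Sales


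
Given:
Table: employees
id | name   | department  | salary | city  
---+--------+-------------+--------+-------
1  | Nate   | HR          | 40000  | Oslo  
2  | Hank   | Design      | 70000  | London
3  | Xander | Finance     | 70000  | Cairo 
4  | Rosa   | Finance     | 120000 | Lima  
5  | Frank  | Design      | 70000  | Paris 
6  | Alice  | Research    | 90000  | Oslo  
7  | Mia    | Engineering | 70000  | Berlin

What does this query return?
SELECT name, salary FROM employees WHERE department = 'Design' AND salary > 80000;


Filtering: department = 'Design' AND salary > 80000
Matching: 0 rows

Empty result set (0 rows)


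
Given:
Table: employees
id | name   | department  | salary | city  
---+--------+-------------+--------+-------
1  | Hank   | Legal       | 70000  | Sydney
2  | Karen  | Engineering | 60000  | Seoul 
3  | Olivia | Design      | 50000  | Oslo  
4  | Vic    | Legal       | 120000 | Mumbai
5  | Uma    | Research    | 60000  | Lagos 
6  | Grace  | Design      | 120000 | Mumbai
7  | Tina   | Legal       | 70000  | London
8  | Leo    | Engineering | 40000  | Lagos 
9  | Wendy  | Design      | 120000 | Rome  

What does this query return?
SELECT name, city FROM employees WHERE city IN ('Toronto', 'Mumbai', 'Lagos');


Filtering: city IN ('Toronto', 'Mumbai', 'Lagos')
Matching: 4 rows

4 rows:
Vic, Mumbai
Uma, Lagos
Grace, Mumbai
Leo, Lagos


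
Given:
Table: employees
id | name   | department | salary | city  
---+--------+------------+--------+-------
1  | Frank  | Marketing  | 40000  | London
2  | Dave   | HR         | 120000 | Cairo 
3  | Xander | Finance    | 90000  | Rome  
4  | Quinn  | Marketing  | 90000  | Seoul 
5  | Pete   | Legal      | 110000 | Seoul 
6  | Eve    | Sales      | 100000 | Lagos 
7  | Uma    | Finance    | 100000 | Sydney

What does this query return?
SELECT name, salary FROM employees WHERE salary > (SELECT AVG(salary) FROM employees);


Subquery: AVG(salary) = 92857.14
Filtering: salary > 92857.14
  Dave (120000) -> MATCH
  Pete (110000) -> MATCH
  Eve (100000) -> MATCH
  Uma (100000) -> MATCH


4 rows:
Dave, 120000
Pete, 110000
Eve, 100000
Uma, 100000


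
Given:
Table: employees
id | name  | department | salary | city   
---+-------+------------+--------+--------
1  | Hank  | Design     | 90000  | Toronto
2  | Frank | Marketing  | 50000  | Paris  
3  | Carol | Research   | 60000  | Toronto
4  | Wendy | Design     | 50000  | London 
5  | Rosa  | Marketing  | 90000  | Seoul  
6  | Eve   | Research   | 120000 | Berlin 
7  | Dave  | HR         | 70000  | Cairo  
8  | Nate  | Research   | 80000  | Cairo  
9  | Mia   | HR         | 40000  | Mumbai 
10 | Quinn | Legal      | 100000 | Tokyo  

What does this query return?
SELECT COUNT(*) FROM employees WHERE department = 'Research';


Counting rows where department = 'Research'
  Carol -> MATCH
  Eve -> MATCH
  Nate -> MATCH


3


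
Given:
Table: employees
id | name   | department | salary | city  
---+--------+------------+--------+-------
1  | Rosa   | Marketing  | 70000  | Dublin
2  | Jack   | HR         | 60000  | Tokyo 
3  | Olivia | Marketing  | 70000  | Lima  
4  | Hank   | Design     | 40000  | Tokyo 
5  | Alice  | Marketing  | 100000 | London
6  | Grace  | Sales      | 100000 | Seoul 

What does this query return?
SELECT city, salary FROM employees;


Projecting columns: city, salary

6 rows:
Dublin, 70000
Tokyo, 60000
Lima, 70000
Tokyo, 40000
London, 100000
Seoul, 100000


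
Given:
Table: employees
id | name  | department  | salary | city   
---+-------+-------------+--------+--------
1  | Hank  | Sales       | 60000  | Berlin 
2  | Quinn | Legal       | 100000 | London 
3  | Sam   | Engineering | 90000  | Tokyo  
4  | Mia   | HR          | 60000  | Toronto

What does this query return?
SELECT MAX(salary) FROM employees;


Salaries: 60000, 100000, 90000, 60000
MAX = 100000

100000


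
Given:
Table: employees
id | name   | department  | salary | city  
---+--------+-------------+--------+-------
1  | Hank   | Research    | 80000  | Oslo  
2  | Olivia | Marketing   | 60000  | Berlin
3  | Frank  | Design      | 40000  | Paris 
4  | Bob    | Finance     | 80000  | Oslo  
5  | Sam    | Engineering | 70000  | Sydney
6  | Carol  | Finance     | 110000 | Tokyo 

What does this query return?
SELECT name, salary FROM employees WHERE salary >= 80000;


Filtering: salary >= 80000
Matching: 3 rows

3 rows:
Hank, 80000
Bob, 80000
Carol, 110000


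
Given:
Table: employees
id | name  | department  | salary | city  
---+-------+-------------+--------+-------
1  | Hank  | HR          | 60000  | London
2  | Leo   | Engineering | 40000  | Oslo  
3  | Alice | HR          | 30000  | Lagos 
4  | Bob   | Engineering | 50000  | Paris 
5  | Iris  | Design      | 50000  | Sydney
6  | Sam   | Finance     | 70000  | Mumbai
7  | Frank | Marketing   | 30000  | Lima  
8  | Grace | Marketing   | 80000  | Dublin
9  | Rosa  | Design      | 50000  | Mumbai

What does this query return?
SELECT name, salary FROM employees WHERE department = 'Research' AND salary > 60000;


Filtering: department = 'Research' AND salary > 60000
Matching: 0 rows

Empty result set (0 rows)


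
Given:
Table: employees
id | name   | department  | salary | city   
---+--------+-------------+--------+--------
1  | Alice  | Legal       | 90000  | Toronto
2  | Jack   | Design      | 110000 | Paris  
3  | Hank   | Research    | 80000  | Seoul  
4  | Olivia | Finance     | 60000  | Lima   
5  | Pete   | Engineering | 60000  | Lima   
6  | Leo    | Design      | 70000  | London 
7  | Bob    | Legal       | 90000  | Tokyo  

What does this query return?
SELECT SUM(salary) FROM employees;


SUM(salary) = 90000 + 110000 + 80000 + 60000 + 60000 + 70000 + 90000 = 560000

560000


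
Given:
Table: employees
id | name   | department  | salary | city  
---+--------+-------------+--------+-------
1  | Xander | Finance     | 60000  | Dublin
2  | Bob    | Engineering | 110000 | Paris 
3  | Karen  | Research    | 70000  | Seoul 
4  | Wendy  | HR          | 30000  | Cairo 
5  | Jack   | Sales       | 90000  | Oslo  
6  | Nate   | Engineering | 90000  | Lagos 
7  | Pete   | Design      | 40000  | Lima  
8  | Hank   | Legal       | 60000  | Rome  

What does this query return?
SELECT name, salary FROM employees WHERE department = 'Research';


Filtering: department = 'Research'
Matching rows: 1

1 rows:
Karen, 70000


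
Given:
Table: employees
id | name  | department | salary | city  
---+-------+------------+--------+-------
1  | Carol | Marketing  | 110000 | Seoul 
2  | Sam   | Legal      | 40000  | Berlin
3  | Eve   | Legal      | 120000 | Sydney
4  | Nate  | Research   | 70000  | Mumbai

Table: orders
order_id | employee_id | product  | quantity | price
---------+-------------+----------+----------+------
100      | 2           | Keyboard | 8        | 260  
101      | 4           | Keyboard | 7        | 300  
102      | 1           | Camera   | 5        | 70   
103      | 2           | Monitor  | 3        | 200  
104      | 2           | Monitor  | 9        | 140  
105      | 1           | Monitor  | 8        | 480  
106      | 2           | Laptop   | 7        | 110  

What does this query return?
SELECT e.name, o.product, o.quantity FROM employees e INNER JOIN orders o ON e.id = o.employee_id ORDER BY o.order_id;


Joining employees.id = orders.employee_id:
  employee Sam (id=2) -> order Keyboard
  employee Nate (id=4) -> order Keyboard
  employee Carol (id=1) -> order Camera
  employee Sam (id=2) -> order Monitor
  employee Sam (id=2) -> order Monitor
  employee Carol (id=1) -> order Monitor
  employee Sam (id=2) -> order Laptop


7 rows:
Sam, Keyboard, 8
Nate, Keyboard, 7
Carol, Camera, 5
Sam, Monitor, 3
Sam, Monitor, 9
Carol, Monitor, 8
Sam, Laptop, 7


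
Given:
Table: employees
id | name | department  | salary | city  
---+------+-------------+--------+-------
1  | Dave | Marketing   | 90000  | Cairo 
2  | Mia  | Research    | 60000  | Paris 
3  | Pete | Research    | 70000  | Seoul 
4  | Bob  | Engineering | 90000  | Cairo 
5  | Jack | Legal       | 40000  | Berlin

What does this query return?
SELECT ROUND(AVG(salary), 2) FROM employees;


SUM(salary) = 350000
COUNT = 5
ROUND(AVG, 2) = ROUND(350000 / 5, 2) = 70000.0

70000.0


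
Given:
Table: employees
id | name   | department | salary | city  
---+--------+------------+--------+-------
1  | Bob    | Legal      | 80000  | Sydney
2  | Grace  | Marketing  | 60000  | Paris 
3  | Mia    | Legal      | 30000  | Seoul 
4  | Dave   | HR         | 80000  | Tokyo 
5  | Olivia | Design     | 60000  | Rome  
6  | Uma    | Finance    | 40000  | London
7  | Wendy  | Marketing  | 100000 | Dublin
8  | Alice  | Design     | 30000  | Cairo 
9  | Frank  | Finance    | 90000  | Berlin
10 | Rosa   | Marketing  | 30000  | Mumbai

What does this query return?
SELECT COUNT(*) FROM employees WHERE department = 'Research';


Counting rows where department = 'Research'


0


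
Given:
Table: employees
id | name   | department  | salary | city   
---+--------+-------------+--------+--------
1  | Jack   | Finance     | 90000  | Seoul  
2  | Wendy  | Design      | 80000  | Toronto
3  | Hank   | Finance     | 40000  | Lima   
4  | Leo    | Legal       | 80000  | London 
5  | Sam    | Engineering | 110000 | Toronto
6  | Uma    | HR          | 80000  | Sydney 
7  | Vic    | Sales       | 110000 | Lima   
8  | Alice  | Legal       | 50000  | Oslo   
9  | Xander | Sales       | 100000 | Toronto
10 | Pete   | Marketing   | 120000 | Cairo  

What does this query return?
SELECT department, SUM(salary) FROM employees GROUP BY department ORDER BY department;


Summing salary within each department:
  Design: 80000 = 80000
  Engineering: 110000 = 110000
  Finance: 90000 + 40000 = 130000
  HR: 80000 = 80000
  Legal: 80000 + 50000 = 130000
  Marketing: 120000 = 120000
  Sales: 110000 + 100000 = 210000


7 groups:
Design, 80000
Engineering, 110000
Finance, 130000
HR, 80000
Legal, 130000
Marketing, 120000
Sales, 210000


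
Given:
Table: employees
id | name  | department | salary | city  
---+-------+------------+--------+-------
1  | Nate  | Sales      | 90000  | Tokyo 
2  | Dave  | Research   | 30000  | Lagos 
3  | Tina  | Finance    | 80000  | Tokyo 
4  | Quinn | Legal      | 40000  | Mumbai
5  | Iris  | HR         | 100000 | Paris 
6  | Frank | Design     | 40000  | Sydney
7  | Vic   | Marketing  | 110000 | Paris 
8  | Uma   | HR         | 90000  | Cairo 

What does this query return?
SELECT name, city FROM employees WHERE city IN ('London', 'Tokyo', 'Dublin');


Filtering: city IN ('London', 'Tokyo', 'Dublin')
Matching: 2 rows

2 rows:
Nate, Tokyo
Tina, Tokyo


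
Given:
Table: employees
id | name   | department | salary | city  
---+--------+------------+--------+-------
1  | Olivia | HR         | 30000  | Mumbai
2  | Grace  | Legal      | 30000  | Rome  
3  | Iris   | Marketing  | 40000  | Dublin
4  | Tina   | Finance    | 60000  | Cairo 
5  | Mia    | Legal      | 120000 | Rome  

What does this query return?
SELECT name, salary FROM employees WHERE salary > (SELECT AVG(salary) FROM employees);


Subquery: AVG(salary) = 56000.0
Filtering: salary > 56000.0
  Tina (60000) -> MATCH
  Mia (120000) -> MATCH


2 rows:
Tina, 60000
Mia, 120000


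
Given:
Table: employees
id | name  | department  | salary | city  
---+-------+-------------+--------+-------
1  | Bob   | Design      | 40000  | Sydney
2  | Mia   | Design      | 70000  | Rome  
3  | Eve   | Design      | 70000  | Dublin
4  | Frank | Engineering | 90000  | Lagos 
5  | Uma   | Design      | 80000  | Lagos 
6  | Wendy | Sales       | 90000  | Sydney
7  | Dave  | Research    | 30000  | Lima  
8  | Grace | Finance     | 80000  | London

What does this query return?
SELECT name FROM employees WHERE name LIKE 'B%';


LIKE 'B%' matches names starting with 'B'
Matching: 1

1 rows:
Bob


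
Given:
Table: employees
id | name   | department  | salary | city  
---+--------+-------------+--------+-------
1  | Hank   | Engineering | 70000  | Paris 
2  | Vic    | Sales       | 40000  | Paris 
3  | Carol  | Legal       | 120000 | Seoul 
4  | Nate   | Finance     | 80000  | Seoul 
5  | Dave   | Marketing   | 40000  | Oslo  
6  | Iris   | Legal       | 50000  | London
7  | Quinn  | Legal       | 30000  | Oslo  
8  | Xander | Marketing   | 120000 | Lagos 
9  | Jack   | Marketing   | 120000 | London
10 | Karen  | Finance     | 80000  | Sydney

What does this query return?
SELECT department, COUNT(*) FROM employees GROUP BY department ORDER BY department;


Assigning each row to its department group:
  Hank -> Engineering
  Vic -> Sales
  Carol -> Legal
  Nate -> Finance
  Dave -> Marketing
  Iris -> Legal
  Quinn -> Legal
  Xander -> Marketing
  Jack -> Marketing
  Karen -> Finance


5 groups:
Engineering, 1
Finance, 2
Legal, 3
Marketing, 3
Sales, 1


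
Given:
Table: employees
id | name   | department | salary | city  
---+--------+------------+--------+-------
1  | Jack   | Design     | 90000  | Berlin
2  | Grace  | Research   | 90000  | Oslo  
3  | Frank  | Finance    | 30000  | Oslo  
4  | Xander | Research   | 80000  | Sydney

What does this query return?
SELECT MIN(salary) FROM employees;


Salaries: 90000, 90000, 30000, 80000
MIN = 30000

30000


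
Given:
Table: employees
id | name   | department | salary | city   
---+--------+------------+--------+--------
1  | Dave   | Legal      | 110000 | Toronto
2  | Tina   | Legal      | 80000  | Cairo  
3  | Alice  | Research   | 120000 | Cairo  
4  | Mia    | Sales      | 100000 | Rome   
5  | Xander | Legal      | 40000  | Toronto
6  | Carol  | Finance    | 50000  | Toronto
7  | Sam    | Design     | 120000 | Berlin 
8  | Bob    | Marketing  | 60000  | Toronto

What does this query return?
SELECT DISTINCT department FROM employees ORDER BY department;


All 'department' values (row order): Legal, Legal, Research, Sales, Legal, Finance, Design, Marketing
Removing duplicates leaves 6 unique value(s).

6 values:
Design
Finance
Legal
Marketing
Research
Sales


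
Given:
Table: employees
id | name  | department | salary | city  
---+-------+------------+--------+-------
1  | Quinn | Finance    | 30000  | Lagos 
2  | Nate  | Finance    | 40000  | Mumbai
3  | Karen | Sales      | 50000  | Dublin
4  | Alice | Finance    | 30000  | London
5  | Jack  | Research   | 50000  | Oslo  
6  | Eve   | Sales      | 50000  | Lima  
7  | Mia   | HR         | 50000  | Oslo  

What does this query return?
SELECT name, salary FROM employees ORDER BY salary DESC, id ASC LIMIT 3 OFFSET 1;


Sort by salary DESC (id ASC tiebreak), then skip 1 and take 3
Rows 2 through 4

3 rows:
Jack, 50000
Eve, 50000
Mia, 50000
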